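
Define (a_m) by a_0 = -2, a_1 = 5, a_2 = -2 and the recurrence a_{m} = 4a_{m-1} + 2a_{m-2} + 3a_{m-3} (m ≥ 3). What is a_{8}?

The ordinary generating function has denominator 1 - 4y - 2y^2 - 3y^3.
Iterating the recurrence: a_0,…,a_{8} = -2, 5, -2, -4, -5, -34, -158, -715, -3278.

-3278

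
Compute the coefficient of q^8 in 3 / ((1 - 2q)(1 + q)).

Partial fractions give a closed form: a_n = (2)·2^n + (1)·(-1)^n.
At n = 8: a_8 = 513.

513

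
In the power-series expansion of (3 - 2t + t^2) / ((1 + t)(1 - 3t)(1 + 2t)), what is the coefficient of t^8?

Partial fractions give a closed form: a_n = (-3/2)·(-1)^n + (11/10)·3^n + (17/5)·(-2)^n.
At n = 8: a_8 = 8086.

8086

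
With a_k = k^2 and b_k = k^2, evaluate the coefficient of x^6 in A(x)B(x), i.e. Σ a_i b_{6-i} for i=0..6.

259

Write out a_i and b_{6-i} for i = 0,…,6 and sum the products.
Σ = 0·36 + 1·25 + 4·16 + 9·9 + 16·4 + 25·1 + 36·0 = 259.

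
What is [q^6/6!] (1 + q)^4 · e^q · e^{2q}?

The EGF product rule gives c_6 = Σ_{k_1+k_2+k_3=6} C(6; k_1,k_2,k_3) · ∏ g_i(k_i), where (1+q)^4 gives the falling factorial (4)_k; e^q gives (1)^k; e^{2q} gives (2)^k.
g_1(k) for k = 0…6: 1, 4, 12, 24, 24, 0, 0.
g_2(k) for k = 0…6: 1, 1, 1, 1, 1, 1, 1.
g_3(k) for k = 0…6: 1, 2, 4, 8, 16, 32, 64.
First combine the last two factors: h(k) = Σ_j C(k,j)·g_2(j)·g_3(k−j) for k = 0…6: 1, 3, 9, 27, 81, 243, 729.
c_6 = Σ_k C(6,k)·g_1(k)·h(6−k) = 1·1·729 + 6·4·243 + 15·12·81 + 20·24·27 + 15·24·9 = 729 + 5832 + 14580 + 12960 + 3240 = 37341.

37341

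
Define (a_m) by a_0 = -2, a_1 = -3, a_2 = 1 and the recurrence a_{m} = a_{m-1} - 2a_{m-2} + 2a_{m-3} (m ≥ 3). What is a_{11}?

63

The ordinary generating function has denominator 1 - z + 2z^2 - 2z^3.
Iterating the recurrence: a_0,…,a_{11} = -2, -3, 1, 3, -5, -9, 7, 15, -17, -33, 31, 63.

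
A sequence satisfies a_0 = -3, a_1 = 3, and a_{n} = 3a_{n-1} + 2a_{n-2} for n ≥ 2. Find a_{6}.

651

The ordinary generating function has denominator 1 - 3t - 2t^2.
Iterating the recurrence: a_0,…,a_{6} = -3, 3, 3, 15, 51, 183, 651.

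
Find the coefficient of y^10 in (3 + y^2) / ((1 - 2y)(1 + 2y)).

The denominator gives the recurrence a_n = 4a_(n−2) for n ≥ 3; the numerator fixes a_0 = 3, a_1 = 0, a_2 = 13.
Iterating: 3, 0, 13, 0, 52, 0, 208, 0, 832, 0, 3328, so a_10 = 3328.

3328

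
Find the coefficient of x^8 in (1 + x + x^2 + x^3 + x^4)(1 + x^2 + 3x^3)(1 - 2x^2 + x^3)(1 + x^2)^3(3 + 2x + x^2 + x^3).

(1 + x + x^2 + x^3 + x^4) has coefficients 1,1,1,1,1 for degrees 0…4.
(1 + x^2 + 3x^3) has coefficients 1,0,1,3,0,0,0,0,0 for degrees 0…8.
Multiplying by (1 - 2x^2 + x^3) gives running coefficients 1,0,-1,4,-2,-5,3,0,0 for degrees 0…8.
Multiplying by (1 + x^2)^3 gives running coefficients 1,0,2,4,-2,7,-5,-3,2 for degrees 0…8.
Finally multiplying by (3 + 2x + x^2 + x^3), the product of all factors after the first has coefficients 3,2,7,17,4,23,1,-14,2 for degrees 0…8.
[x^8] = 1·2 + 1·(-14) + 1·1 + 1·23 + 1·4 = 16.

16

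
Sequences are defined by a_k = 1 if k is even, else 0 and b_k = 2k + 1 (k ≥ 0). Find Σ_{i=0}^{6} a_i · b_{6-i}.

28

Write out a_i and b_{6-i} for i = 0,…,6 and sum the products.
Σ = 1·13 + 0·11 + 1·9 + 0·7 + 1·5 + 0·3 + 1·1 = 28.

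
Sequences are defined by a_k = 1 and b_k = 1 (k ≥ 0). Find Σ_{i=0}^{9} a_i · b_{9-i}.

The convolution is the t^9 coefficient of A(t)B(t).
Σ = 1·1 + 1·1 + 1·1 + 1·1 + 1·1 + 1·1 + 1·1 + 1·1 + 1·1 + 1·1 = 10.

10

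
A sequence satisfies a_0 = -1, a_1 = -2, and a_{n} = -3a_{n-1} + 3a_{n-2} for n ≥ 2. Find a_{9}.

The ordinary generating function has denominator 1 + 3y - 3y^2.
Iterating the recurrence: a_0,…,a_{9} = -1, -2, 3, -15, 54, -207, 783, -2970, 11259, -42687.

-42687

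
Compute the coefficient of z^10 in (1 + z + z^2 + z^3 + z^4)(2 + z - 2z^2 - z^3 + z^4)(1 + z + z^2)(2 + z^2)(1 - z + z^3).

-4

(1 + z + z^2 + z^3 + z^4) has coefficients 1,1,1,1,1 for degrees 0…4.
(2 + z - 2z^2 - z^3 + z^4) has coefficients 2,1,-2,-1,1,0,0,0,0,0,0 for degrees 0…10.
Multiplying by (1 + z + z^2) gives running coefficients 2,3,1,-2,-2,0,1,0,0,0,0 for degrees 0…10.
Multiplying by (2 + z^2) gives running coefficients 4,6,4,-1,-3,-2,0,0,1,0,0 for degrees 0…10.
Finally multiplying by (1 - z + z^3), the product of all factors after the first has coefficients 4,2,-2,-1,4,5,1,-3,-1,-1,0 for degrees 0…10.
[z^10] = 1·0 + 1·(-1) + 1·(-1) + 1·(-3) + 1·1 = -4.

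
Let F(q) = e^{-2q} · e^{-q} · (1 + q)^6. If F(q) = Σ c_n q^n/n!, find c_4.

-27

The EGF product rule gives c_4 = Σ_{k_1+k_2+k_3=4} C(4; k_1,k_2,k_3) · ∏ g_i(k_i), where e^{-2q} gives (-2)^k; e^{-q} gives (-1)^k; (1+q)^6 gives the falling factorial (6)_k.
g_1(k) for k = 0…4: 1, -2, 4, -8, 16.
g_2(k) for k = 0…4: 1, -1, 1, -1, 1.
g_3(k) for k = 0…4: 1, 6, 30, 120, 360.
First combine the last two factors: h(k) = Σ_j C(k,j)·g_2(j)·g_3(k−j) for k = 0…4: 1, 5, 19, 47, 37.
c_4 = Σ_k C(4,k)·g_1(k)·h(4−k) = 1·1·37 + 4·(-2)·47 + 6·4·19 + 4·(-8)·5 + 1·16·1 = 37 − 376 + 456 − 160 + 16 = -27.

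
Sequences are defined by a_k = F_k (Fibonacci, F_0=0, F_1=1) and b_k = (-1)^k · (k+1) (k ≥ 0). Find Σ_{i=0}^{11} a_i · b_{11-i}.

44

Write out a_i and b_{11-i} for i = 0,…,11 and sum the products.
Σ = 0·(-12) + 1·11 + 1·(-10) + 2·9 + 3·(-8) + 5·7 + 8·(-6) + 13·5 + 21·(-4) + 34·3 + 55·(-2) + 89·1 = 44.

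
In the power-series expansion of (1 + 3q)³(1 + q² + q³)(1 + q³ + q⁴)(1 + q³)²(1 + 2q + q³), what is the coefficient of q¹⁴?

(1 + 3q)³ has coefficients 1,9,27,27 for degrees 0…3.
(1 + q² + q³) has coefficients 1,0,1,1,0,0,0,0,0,0,0,0,0,0,0 for degrees 0…14.
Multiplying by (1 + q³ + q⁴) gives running coefficients 1,0,1,2,1,1,2,1,0,0,0,0,0,0,0 for degrees 0…14.
Multiplying by (1 + q³)² gives running coefficients 1,0,1,4,1,3,7,3,3,6,3,1,2,1,0 for degrees 0…14.
Finally multiplying by (1 + 2q + q³), the product of all factors after the first has coefficients 1,2,1,7,9,6,17,18,12,19,18,10,10,8,3 for degrees 0…14.
[q¹⁴] = 1·3 + 9·8 + 27·10 + 27·10 = 615.

615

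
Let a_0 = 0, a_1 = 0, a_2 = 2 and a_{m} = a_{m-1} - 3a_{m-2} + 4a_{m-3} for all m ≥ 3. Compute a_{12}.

-598

The ordinary generating function has denominator 1 - y + 3y^2 - 4y^3.
Iterating the recurrence: a_0,…,a_{12} = 0, 0, 2, 2, -4, -2, 18, 8, -54, -6, 188, -10, -598.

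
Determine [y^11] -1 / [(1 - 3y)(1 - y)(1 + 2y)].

-158886

Partial fractions give a closed form: a_n = (-9/10)·3^n + (1/6)·1^n + (-4/15)·(-2)^n.
At n = 11: a_11 = -158886.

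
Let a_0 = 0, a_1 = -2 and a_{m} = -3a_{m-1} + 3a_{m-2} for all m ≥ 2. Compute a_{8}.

18630

The ordinary generating function has denominator 1 + 3q - 3q^2.
Iterating the recurrence: a_0,…,a_{8} = 0, -2, 6, -24, 90, -342, 1296, -4914, 18630.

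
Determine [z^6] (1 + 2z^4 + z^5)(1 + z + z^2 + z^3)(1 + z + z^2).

8

(1 + 2z^4 + z^5) has coefficients 1,0,0,0,2,1 for degrees 0…5.
(1 + z + z^2 + z^3) has coefficients 1,1,1,1,0,0,0 for degrees 0…6.
Finally multiplying by (1 + z + z^2), the product of all factors after the first has coefficients 1,2,3,3,2,1,0 for degrees 0…6.
[z^6] = 1·0 + 2·3 + 1·2 = 8.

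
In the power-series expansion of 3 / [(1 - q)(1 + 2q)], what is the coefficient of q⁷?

-255

Partial fractions give a closed form: a_n = (1)·1^n + (2)·(-2)^n.
At n = 7: a_7 = -255.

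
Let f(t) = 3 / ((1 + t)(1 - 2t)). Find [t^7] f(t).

Partial fractions give a closed form: a_n = (1)·(-1)^n + (2)·2^n.
At n = 7: a_7 = 255.

255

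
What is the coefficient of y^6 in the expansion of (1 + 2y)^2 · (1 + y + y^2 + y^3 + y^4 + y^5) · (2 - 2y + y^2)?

(1 + 2y)^2 has coefficients 1,4,4 for degrees 0…2.
(1 + y + y^2 + y^3 + y^4 + y^5) has coefficients 1,1,1,1,1,1,0 for degrees 0…6.
Finally multiplying by (2 - 2y + y^2), the product of all factors after the first has coefficients 2,0,1,1,1,1,-1 for degrees 0…6.
[y^6] = 1·(-1) + 4·1 + 4·1 = 7.

7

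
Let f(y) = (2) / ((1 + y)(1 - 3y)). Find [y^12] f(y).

The denominator gives the recurrence a_n = 2a_(n−1) + 3a_(n−2) for n ≥ 3; the numerator fixes a_0 = 2, a_1 = 4, a_2 = 14.
Iterating: 2, 4, 14, 40, 122, 364, 1094, 3280, 9842, 29524, 88574, 265720, 797162, so a_12 = 797162.

797162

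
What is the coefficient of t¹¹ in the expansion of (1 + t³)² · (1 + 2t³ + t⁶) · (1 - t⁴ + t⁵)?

(1 + t³)² has coefficients 1,0,0,2,0,0,1 for degrees 0…6.
(1 + 2t³ + t⁶) has coefficients 1,0,0,2,0,0,1,0,0,0,0,0 for degrees 0…11.
Finally multiplying by (1 - t⁴ + t⁵), the product of all factors after the first has coefficients 1,0,0,2,-1,1,1,-2,2,0,-1,1 for degrees 0…11.
[t¹¹] = 1·1 + 2·2 + 1·1 = 6.

6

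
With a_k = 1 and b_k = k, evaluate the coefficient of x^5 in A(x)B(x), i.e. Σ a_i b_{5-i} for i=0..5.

Write out a_i and b_{5-i} for i = 0,…,5 and sum the products.
Σ = 1·5 + 1·4 + 1·3 + 1·2 + 1·1 + 1·0 = 15.

15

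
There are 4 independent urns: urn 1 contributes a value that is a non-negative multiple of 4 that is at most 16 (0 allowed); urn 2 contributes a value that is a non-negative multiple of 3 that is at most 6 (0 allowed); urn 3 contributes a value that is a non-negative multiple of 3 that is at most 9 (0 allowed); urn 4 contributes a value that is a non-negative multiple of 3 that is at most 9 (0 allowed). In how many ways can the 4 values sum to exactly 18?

The generating function for the choices is (1 + x^4 + x^8 + x^12 + x^16)·(1 + x^3 + x^6)·(1 + x^3 + x^6 + x^9)·(1 + x^3 + x^6 + x^9); the count is [x^18].
(1 + x^4 + x^8 + x^12 + x^16) has coefficients 1,0,0,0,1,0,0,0,1,0,0,0,1,0,0,0,1 for degrees 0…16.
(1 + x^3 + x^6) has coefficients 1,0,0,1,0,0,1,0,0,0,0,0,0,0,0,0,0,0,0 for degrees 0…18.
Multiplying by (1 + x^3 + x^6 + x^9) gives running coefficients 1,0,0,2,0,0,3,0,0,3,0,0,2,0,0,1,0,0,0 for degrees 0…18.
Finally multiplying by (1 + x^3 + x^6 + x^9), the product of all factors after the first has coefficients 1,0,0,3,0,0,6,0,0,9,0,0,10,0,0,9,0,0,6 for degrees 0…18.
[x^18] = 1·6 + 1·0 + 1·0 + 1·6 + 1·0 = 12.

12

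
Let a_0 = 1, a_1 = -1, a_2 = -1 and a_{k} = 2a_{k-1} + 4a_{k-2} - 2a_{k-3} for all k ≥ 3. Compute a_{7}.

The ordinary generating function has denominator 1 - 2z - 4z^2 + 2z^3.
Iterating the recurrence: a_0,…,a_{7} = 1, -1, -1, -8, -18, -66, -188, -604.

-604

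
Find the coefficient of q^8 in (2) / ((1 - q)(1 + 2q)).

342

Partial fractions give a closed form: a_n = (2/3)·1^n + (4/3)·(-2)^n.
At n = 8: a_8 = 342.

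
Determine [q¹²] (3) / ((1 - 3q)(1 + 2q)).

Partial fractions give a closed form: a_n = (9/5)·3^n + (6/5)·(-2)^n.
At n = 12: a_12 = 961509.

961509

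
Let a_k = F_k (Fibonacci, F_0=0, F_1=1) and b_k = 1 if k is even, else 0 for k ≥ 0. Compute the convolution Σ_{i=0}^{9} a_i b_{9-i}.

This is [x^9] in the product of the two ordinary generating functions.
Σ = 0·0 + 1·1 + 1·0 + 2·1 + 3·0 + 5·1 + 8·0 + 13·1 + 21·0 + 34·1 = 55.

55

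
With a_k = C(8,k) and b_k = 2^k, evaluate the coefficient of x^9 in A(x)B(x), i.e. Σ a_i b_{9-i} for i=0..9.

13122

Write out a_i and b_{9-i} for i = 0,…,9 and sum the products.
Σ = 1·512 + 8·256 + 28·128 + 56·64 + 70·32 + 56·16 + 28·8 + 8·4 + 1·2 + 0·1 = 13122.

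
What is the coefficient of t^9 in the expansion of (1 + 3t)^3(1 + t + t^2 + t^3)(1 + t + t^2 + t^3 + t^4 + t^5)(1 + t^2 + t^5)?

564

(1 + 3t)^3 has coefficients 1,9,27,27 for degrees 0…3.
(1 + t + t^2 + t^3) has coefficients 1,1,1,1,0,0,0,0,0,0 for degrees 0…9.
Multiplying by (1 + t + t^2 + t^3 + t^4 + t^5) gives running coefficients 1,2,3,4,4,4,3,2,1,0 for degrees 0…9.
Finally multiplying by (1 + t^2 + t^5), the product of all factors after the first has coefficients 1,2,4,6,7,9,9,9,8,6 for degrees 0…9.
[t^9] = 1·6 + 9·8 + 27·9 + 27·9 = 564.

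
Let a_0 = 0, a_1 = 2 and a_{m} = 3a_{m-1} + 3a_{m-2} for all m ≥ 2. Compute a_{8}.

18630

The ordinary generating function has denominator 1 - 3z - 3z^2.
Iterating the recurrence: a_0,…,a_{8} = 0, 2, 6, 24, 90, 342, 1296, 4914, 18630.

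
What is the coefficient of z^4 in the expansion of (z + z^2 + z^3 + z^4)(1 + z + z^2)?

(z + z^2 + z^3 + z^4) has coefficients 0,1,1,1,1 for degrees 0…4.
(1 + z + z^2) has coefficients 1,1,1,0,0 for degrees 0…4.
[z^4] = 1·0 + 1·1 + 1·1 + 1·1 = 3.

3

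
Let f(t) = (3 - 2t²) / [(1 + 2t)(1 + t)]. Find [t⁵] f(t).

-159

The denominator gives the recurrence a_n = −3a_(n−1) − 2a_(n−2) for n ≥ 3; the numerator fixes a_0 = 3, a_1 = -9, a_2 = 19.
Iterating: 3, -9, 19, -39, 79, -159, so a_5 = -159.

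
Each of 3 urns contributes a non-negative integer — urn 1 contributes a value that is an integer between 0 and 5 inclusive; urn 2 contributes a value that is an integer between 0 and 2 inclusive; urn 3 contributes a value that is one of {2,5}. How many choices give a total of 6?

The generating function for the choices is (1 + t + t^2 + t^3 + t^4 + t^5)·(1 + t + t^2)·(t^2 + t^5); the count is [t^6].
(1 + t + t^2 + t^3 + t^4 + t^5) has coefficients 1,1,1,1,1,1 for degrees 0…5.
(1 + t + t^2) has coefficients 1,1,1,0,0,0,0 for degrees 0…6.
Finally multiplying by (t^2 + t^5), the product of all factors after the first has coefficients 0,0,1,1,1,1,1 for degrees 0…6.
[t^6] = 1·1 + 1·1 + 1·1 + 1·1 + 1·1 + 1·0 = 5.

5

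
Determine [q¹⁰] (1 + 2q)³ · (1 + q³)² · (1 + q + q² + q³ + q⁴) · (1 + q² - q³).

45

(1 + 2q)³ has coefficients 1,6,12,8 for degrees 0…3.
(1 + q³)² has coefficients 1,0,0,2,0,0,1,0,0,0,0 for degrees 0…10.
Multiplying by (1 + q + q² + q³ + q⁴) gives running coefficients 1,1,1,3,3,2,3,3,1,1,1 for degrees 0…10.
Finally multiplying by (1 + q² - q³), the product of all factors after the first has coefficients 1,1,2,3,3,4,3,2,2,1,-1 for degrees 0…10.
[q¹⁰] = 1·(-1) + 6·1 + 12·2 + 8·2 = 45.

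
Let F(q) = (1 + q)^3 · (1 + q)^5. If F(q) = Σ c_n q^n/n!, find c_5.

The EGF product rule gives c_5 = Σ_{k_1+k_2=5} C(5; k_1,k_2) · ∏ g_i(k_i), where (1+q)^3 gives the falling factorial (3)_k; (1+q)^5 gives the falling factorial (5)_k.
g_1(k) for k = 0…5: 1, 3, 6, 6, 0, 0.
g_2(k) for k = 0…5: 1, 5, 20, 60, 120, 120.
c_5 = Σ_k C(5,k)·g_1(k)·g_2(5−k) = 1·1·120 + 5·3·120 + 10·6·60 + 10·6·20 = 120 + 1800 + 3600 + 1200 = 6720.

6720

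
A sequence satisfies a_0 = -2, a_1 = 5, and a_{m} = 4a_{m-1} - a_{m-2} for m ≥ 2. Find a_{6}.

The ordinary generating function has denominator 1 - 4z + z^2.
Iterating the recurrence: a_0,…,a_{6} = -2, 5, 22, 83, 310, 1157, 4318.

4318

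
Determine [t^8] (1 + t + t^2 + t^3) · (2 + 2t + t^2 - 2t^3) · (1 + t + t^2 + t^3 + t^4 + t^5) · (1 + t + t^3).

21

(1 + t + t^2 + t^3) has coefficients 1,1,1,1 for degrees 0…3.
(2 + 2t + t^2 - 2t^3) has coefficients 2,2,1,-2,0,0,0,0,0 for degrees 0…8.
Multiplying by (1 + t + t^2 + t^3 + t^4 + t^5) gives running coefficients 2,4,5,3,3,3,1,-1,-2 for degrees 0…8.
Finally multiplying by (1 + t + t^3), the product of all factors after the first has coefficients 2,6,9,10,10,11,7,3,0 for degrees 0…8.
[t^8] = 1·0 + 1·3 + 1·7 + 1·11 = 21.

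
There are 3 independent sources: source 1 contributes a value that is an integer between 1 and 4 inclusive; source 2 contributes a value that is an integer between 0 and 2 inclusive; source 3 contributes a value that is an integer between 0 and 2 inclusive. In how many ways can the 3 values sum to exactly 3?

The generating function for the choices is (t + t² + t³ + t⁴)·(1 + t + t²)·(1 + t + t²); the count is [t³].
(t + t² + t³ + t⁴) has coefficients 0,1,1,1 for degrees 0…3.
(1 + t + t²) has coefficients 1,1,1,0 for degrees 0…3.
Finally multiplying by (1 + t + t²), the product of all factors after the first has coefficients 1,2,3,2 for degrees 0…3.
[t³] = 1·3 + 1·2 + 1·1 = 6.

6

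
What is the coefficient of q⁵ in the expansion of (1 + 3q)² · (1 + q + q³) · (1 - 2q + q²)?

(1 + 3q)² has coefficients 1,6,9 for degrees 0…2.
(1 + q + q³) has coefficients 1,1,0,1,0,0 for degrees 0…5.
Finally multiplying by (1 - 2q + q²), the product of all factors after the first has coefficients 1,-1,-1,2,-2,1 for degrees 0…5.
[q⁵] = 1·1 + 6·(-2) + 9·2 = 7.

7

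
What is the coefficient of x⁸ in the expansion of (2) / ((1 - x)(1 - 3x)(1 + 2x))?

11946

Partial fractions give a closed form: a_n = (-1/3)·1^n + (9/5)·3^n + (8/15)·(-2)^n.
At n = 8: a_8 = 11946.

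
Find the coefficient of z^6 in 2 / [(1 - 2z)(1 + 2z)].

128

Partial fractions give a closed form: a_n = (1)·2^n + (1)·(-2)^n.
At n = 6: a_6 = 128.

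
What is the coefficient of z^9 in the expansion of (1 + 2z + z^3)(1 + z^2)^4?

(1 + 2z + z^3) has coefficients 1,2,0,1 for degrees 0…3.
(1 + z^2)^4 has coefficients 1,0,4,0,6,0,4,0,1,0 for degrees 0…9.
[z^9] = 1·0 + 2·1 + 1·4 = 6.

6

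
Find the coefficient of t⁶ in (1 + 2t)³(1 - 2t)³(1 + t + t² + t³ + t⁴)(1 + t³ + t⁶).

(1 + 2t)³ has coefficients 1,6,12,8 for degrees 0…3.
(1 - 2t)³ has coefficients 1,-6,12,-8,0,0,0 for degrees 0…6.
Multiplying by (1 + t + t² + t³ + t⁴) gives running coefficients 1,-5,7,-1,-1,-2,4 for degrees 0…6.
Finally multiplying by (1 + t³ + t⁶), the product of all factors after the first has coefficients 1,-5,7,0,-6,5,4 for degrees 0…6.
[t⁶] = 1·4 + 6·5 + 12·(-6) + 8·0 = -38.

-38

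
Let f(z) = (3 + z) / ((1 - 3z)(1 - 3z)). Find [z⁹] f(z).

649539

The denominator gives the recurrence a_n = 6a_(n−1) − 9a_(n−2) for n ≥ 2; the numerator fixes a_0 = 3, a_1 = 19.
Iterating: 3, 19, 87, 351, 1323, 4779, 16767, 57591, 194643, 649539, so a_9 = 649539.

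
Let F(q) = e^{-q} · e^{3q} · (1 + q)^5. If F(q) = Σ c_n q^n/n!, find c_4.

1256

The EGF product rule gives c_4 = Σ_{k_1+k_2+k_3=4} C(4; k_1,k_2,k_3) · ∏ g_i(k_i), where e^{-q} gives (-1)^k; e^{3q} gives (3)^k; (1+q)^5 gives the falling factorial (5)_k.
g_1(k) for k = 0…4: 1, -1, 1, -1, 1.
g_2(k) for k = 0…4: 1, 3, 9, 27, 81.
g_3(k) for k = 0…4: 1, 5, 20, 60, 120.
First combine the last two factors: h(k) = Σ_j C(k,j)·g_2(j)·g_3(k−j) for k = 0…4: 1, 8, 59, 402, 2541.
c_4 = Σ_k C(4,k)·g_1(k)·h(4−k) = 1·1·2541 + 4·(-1)·402 + 6·1·59 + 4·(-1)·8 + 1·1·1 = 2541 − 1608 + 354 − 32 + 1 = 1256.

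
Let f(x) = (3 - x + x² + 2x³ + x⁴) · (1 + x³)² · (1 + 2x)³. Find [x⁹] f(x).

76

(3 - x + x² + 2x³ + x⁴) has coefficients 3,-1,1,2,1 for degrees 0…4.
(1 + x³)² has coefficients 1,0,0,2,0,0,1,0,0,0 for degrees 0…9.
Finally multiplying by (1 + 2x)³, the product of all factors after the first has coefficients 1,6,12,10,12,24,17,6,12,8 for degrees 0…9.
[x⁹] = 3·8 − 1·12 + 1·6 + 2·17 + 1·24 = 76.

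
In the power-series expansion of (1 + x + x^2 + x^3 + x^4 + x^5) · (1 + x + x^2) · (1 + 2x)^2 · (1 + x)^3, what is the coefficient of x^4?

147

(1 + x + x^2 + x^3 + x^4 + x^5) has coefficients 1,1,1,1,1 for degrees 0…4.
(1 + x + x^2) has coefficients 1,1,1,0,0 for degrees 0…4.
Multiplying by (1 + 2x)^2 gives running coefficients 1,5,9,8,4 for degrees 0…4.
Finally multiplying by (1 + x)^3, the product of all factors after the first has coefficients 1,8,27,51,60 for degrees 0…4.
[x^4] = 1·60 + 1·51 + 1·27 + 1·8 + 1·1 = 147.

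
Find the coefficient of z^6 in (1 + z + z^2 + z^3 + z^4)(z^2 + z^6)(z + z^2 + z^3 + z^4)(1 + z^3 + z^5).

5

(1 + z + z^2 + z^3 + z^4) has coefficients 1,1,1,1,1 for degrees 0…4.
(z^2 + z^6) has coefficients 0,0,1,0,0,0,1 for degrees 0…6.
Multiplying by (z + z^2 + z^3 + z^4) gives running coefficients 0,0,0,1,1,1,1 for degrees 0…6.
Finally multiplying by (1 + z^3 + z^5), the product of all factors after the first has coefficients 0,0,0,1,1,1,2 for degrees 0…6.
[z^6] = 1·2 + 1·1 + 1·1 + 1·1 + 1·0 = 5.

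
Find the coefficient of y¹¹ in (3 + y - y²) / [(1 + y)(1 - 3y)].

The denominator gives the recurrence a_n = 2a_(n−1) + 3a_(n−2) for n ≥ 3; the numerator fixes a_0 = 3, a_1 = 7, a_2 = 22.
Iterating: 3, 7, 22, 65, 196, 587, 1762, 5285, 15856, 47567, 142702, 428105, so a_11 = 428105.

428105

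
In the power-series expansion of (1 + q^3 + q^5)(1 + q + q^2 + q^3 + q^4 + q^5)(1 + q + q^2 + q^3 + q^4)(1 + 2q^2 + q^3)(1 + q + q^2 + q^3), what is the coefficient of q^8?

(1 + q^3 + q^5) has coefficients 1,0,0,1,0,1 for degrees 0…5.
(1 + q + q^2 + q^3 + q^4 + q^5) has coefficients 1,1,1,1,1,1,0,0,0 for degrees 0…8.
Multiplying by (1 + q + q^2 + q^3 + q^4) gives running coefficients 1,2,3,4,5,5,4,3,2 for degrees 0…8.
Multiplying by (1 + 2q^2 + q^3) gives running coefficients 1,2,5,9,13,16,18,18,15 for degrees 0…8.
Finally multiplying by (1 + q + q^2 + q^3), the product of all factors after the first has coefficients 1,3,8,17,29,43,56,65,67 for degrees 0…8.
[q^8] = 1·67 + 1·43 + 1·17 = 127.

127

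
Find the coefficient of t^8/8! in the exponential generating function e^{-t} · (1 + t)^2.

41

The EGF product rule gives c_8 = Σ_{k_1+k_2=8} C(8; k_1,k_2) · ∏ g_i(k_i), where e^{-t} gives (-1)^k; (1+t)^2 gives the falling factorial (2)_k.
g_1(k) for k = 0…8: 1, -1, 1, -1, 1, -1, 1, -1, 1.
g_2(k) for k = 0…8: 1, 2, 2, 0, 0, 0, 0, 0, 0.
c_8 = Σ_k C(8,k)·g_1(k)·g_2(8−k) = 28·1·2 + 8·(-1)·2 + 1·1·1 = 56 − 16 + 1 = 41.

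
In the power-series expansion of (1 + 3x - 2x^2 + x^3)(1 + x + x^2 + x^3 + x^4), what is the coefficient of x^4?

3

(1 + 3x - 2x^2 + x^3) has coefficients 1,3,-2,1 for degrees 0…3.
(1 + x + x^2 + x^3 + x^4) has coefficients 1,1,1,1,1 for degrees 0…4.
[x^4] = 1·1 + 3·1 − 2·1 + 1·1 = 3.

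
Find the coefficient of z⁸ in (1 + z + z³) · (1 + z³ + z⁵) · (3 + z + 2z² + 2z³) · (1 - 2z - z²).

(1 + z + z³) has coefficients 1,1,0,1 for degrees 0…3.
(1 + z³ + z⁵) has coefficients 1,0,0,1,0,1,0,0,0 for degrees 0…8.
Multiplying by (3 + z + 2z² + 2z³) gives running coefficients 3,1,2,5,1,5,3,2,2 for degrees 0…8.
Finally multiplying by (1 - 2z - z²), the product of all factors after the first has coefficients 3,-5,-3,0,-11,-2,-8,-9,-5 for degrees 0…8.
[z⁸] = 1·(-5) + 1·(-9) + 1·(-2) = -16.

-16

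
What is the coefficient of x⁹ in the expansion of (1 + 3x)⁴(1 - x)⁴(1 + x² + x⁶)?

(1 + 3x)⁴ has coefficients 1,12,54,108,81 for degrees 0…4.
(1 - x)⁴ has coefficients 1,-4,6,-4,1,0,0,0,0,0 for degrees 0…9.
Finally multiplying by (1 + x² + x⁶), the product of all factors after the first has coefficients 1,-4,7,-8,7,-4,2,-4,6,-4 for degrees 0…9.
[x⁹] = 1·(-4) + 12·6 + 54·(-4) + 108·2 + 81·(-4) = -256.

-256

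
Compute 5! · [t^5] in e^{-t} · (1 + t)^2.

The EGF product rule gives c_5 = Σ_{k_1+k_2=5} C(5; k_1,k_2) · ∏ g_i(k_i), where e^{-t} gives (-1)^k; (1+t)^2 gives the falling factorial (2)_k.
g_1(k) for k = 0…5: 1, -1, 1, -1, 1, -1.
g_2(k) for k = 0…5: 1, 2, 2, 0, 0, 0.
c_5 = Σ_k C(5,k)·g_1(k)·g_2(5−k) = 10·(-1)·2 + 5·1·2 + 1·(-1)·1 = −20 + 10 − 1 = -11.

-11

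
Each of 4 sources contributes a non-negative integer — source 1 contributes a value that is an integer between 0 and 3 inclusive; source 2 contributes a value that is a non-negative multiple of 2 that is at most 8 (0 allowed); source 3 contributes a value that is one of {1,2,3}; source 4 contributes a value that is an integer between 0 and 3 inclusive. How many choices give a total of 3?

7

The generating function for the choices is (1 + x + x^2 + x^3)·(1 + x^2 + x^4 + x^6 + x^8)·(x + x^2 + x^3)·(1 + x + x^2 + x^3); the count is [x^3].
(1 + x + x^2 + x^3) has coefficients 1,1,1,1 for degrees 0…3.
(1 + x^2 + x^4 + x^6 + x^8) has coefficients 1,0,1,0 for degrees 0…3.
Multiplying by (x + x^2 + x^3) gives running coefficients 0,1,1,2 for degrees 0…3.
Finally multiplying by (1 + x + x^2 + x^3), the product of all factors after the first has coefficients 0,1,2,4 for degrees 0…3.
[x^3] = 1·4 + 1·2 + 1·1 + 1·0 = 7.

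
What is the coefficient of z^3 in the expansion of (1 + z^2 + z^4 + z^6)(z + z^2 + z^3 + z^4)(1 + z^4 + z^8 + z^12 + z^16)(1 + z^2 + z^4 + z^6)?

3

(1 + z^2 + z^4 + z^6) has coefficients 1,0,1,0 for degrees 0…3.
(z + z^2 + z^3 + z^4) has coefficients 0,1,1,1 for degrees 0…3.
Multiplying by (1 + z^4 + z^8 + z^12 + z^16) gives running coefficients 0,1,1,1 for degrees 0…3.
Finally multiplying by (1 + z^2 + z^4 + z^6), the product of all factors after the first has coefficients 0,1,1,2 for degrees 0…3.
[z^3] = 1·2 + 1·1 = 3.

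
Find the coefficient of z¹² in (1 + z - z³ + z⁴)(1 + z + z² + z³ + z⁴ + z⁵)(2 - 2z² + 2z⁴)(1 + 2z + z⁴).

-2

(1 + z - z³ + z⁴) has coefficients 1,1,0,-1,1 for degrees 0…4.
(1 + z + z² + z³ + z⁴ + z⁵) has coefficients 1,1,1,1,1,1,0,0,0,0,0,0,0 for degrees 0…12.
Multiplying by (2 - 2z² + 2z⁴) gives running coefficients 2,2,0,0,2,2,0,0,2,2,0,0,0 for degrees 0…12.
Finally multiplying by (1 + 2z + z⁴), the product of all factors after the first has coefficients 2,6,4,0,4,8,4,0,4,8,4,0,2 for degrees 0…12.
[z¹²] = 1·2 + 1·0 − 1·8 + 1·4 = -2.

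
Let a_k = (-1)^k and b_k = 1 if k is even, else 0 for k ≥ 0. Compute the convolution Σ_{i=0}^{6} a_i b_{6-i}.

4

This is [x^6] in the product of the two ordinary generating functions.
Σ = 1·1 − 1·0 + 1·1 − 1·0 + 1·1 − 1·0 + 1·1 = 4.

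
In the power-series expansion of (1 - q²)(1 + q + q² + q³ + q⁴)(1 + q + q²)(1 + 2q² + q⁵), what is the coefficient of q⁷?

(1 - q²) has coefficients 1,0,-1 for degrees 0…2.
(1 + q + q² + q³ + q⁴) has coefficients 1,1,1,1,1,0,0,0 for degrees 0…7.
Multiplying by (1 + q + q²) gives running coefficients 1,2,3,3,3,2,1,0 for degrees 0…7.
Finally multiplying by (1 + 2q² + q⁵), the product of all factors after the first has coefficients 1,2,5,7,9,9,9,7 for degrees 0…7.
[q⁷] = 1·7 − 1·9 = -2.

-2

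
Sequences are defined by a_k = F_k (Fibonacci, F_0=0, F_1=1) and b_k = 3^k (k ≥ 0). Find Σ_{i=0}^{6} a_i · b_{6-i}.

428

This is [x^6] in the product of the two ordinary generating functions.
Σ = 0·729 + 1·243 + 1·81 + 2·27 + 3·9 + 5·3 + 8·1 = 428.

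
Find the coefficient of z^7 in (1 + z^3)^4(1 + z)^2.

12

(1 + z^3)^4 has coefficients 1,0,0,4,0,0,6,0 for degrees 0…7.
(1 + z)^2 has coefficients 1,2,1,0,0,0,0,0 for degrees 0…7.
[z^7] = 1·0 + 4·0 + 6·2 = 12.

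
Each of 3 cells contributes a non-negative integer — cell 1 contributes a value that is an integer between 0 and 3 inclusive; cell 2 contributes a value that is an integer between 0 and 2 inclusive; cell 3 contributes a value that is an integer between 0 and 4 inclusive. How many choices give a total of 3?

The generating function for the choices is (1 + x + x^2 + x^3)·(1 + x + x^2)·(1 + x + x^2 + x^3 + x^4); the count is [x^3].
(1 + x + x^2 + x^3) has coefficients 1,1,1,1 for degrees 0…3.
(1 + x + x^2) has coefficients 1,1,1,0 for degrees 0…3.
Finally multiplying by (1 + x + x^2 + x^3 + x^4), the product of all factors after the first has coefficients 1,2,3,3 for degrees 0…3.
[x^3] = 1·3 + 1·3 + 1·2 + 1·1 = 9.

9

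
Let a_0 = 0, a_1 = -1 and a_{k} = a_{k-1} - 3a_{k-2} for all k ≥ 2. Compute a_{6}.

-16

The ordinary generating function has denominator 1 - q + 3q^2.
Iterating the recurrence: a_0,…,a_{6} = 0, -1, -1, 2, 5, -1, -16.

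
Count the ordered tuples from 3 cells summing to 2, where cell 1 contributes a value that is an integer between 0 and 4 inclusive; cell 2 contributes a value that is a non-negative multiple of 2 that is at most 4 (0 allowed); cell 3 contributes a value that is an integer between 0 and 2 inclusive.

The generating function for the choices is (1 + t + t² + t³ + t⁴)·(1 + t² + t⁴)·(1 + t + t²); the count is [t²].
(1 + t + t² + t³ + t⁴) has coefficients 1,1,1 for degrees 0…2.
(1 + t² + t⁴) has coefficients 1,0,1 for degrees 0…2.
Finally multiplying by (1 + t + t²), the product of all factors after the first has coefficients 1,1,2 for degrees 0…2.
[t²] = 1·2 + 1·1 + 1·1 = 4.

4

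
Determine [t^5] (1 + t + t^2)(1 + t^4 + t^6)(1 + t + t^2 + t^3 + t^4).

(1 + t + t^2) has coefficients 1,1,1 for degrees 0…2.
(1 + t^4 + t^6) has coefficients 1,0,0,0,1,0 for degrees 0…5.
Finally multiplying by (1 + t + t^2 + t^3 + t^4), the product of all factors after the first has coefficients 1,1,1,1,2,1 for degrees 0…5.
[t^5] = 1·1 + 1·2 + 1·1 = 4.

4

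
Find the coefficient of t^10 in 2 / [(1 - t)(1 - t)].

The denominator gives the recurrence a_n = 2a_(n−1) − a_(n−2) for n ≥ 2; the numerator fixes a_0 = 2, a_1 = 4.
Iterating: 2, 4, 6, 8, 10, 12, 14, 16, 18, 20, 22, so a_10 = 22.

22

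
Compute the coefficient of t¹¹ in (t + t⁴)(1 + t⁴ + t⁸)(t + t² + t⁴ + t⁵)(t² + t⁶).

(t + t⁴) has coefficients 0,1,0,0,1 for degrees 0…4.
(1 + t⁴ + t⁸) has coefficients 1,0,0,0,1,0,0,0,1,0,0,0 for degrees 0…11.
Multiplying by (t + t² + t⁴ + t⁵) gives running coefficients 0,1,1,0,1,2,1,0,1,2,1,0 for degrees 0…11.
Finally multiplying by (t² + t⁶), the product of all factors after the first has coefficients 0,0,0,1,1,0,1,3,2,0,2,4 for degrees 0…11.
[t¹¹] = 1·2 + 1·3 = 5.

5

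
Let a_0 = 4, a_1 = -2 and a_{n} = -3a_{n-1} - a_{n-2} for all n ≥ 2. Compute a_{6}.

68

The ordinary generating function has denominator 1 + 3q + q^2.
Iterating the recurrence: a_0,…,a_{6} = 4, -2, 2, -4, 10, -26, 68.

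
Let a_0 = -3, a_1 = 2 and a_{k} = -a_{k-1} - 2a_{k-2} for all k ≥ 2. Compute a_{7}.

-16

The ordinary generating function has denominator 1 + x + 2x^2.
Iterating the recurrence: a_0,…,a_{7} = -3, 2, 4, -8, 0, 16, -16, -16.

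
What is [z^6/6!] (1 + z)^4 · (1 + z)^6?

151200

The EGF product rule gives c_6 = Σ_{k_1+k_2=6} C(6; k_1,k_2) · ∏ g_i(k_i), where (1+z)^4 gives the falling factorial (4)_k; (1+z)^6 gives the falling factorial (6)_k.
g_1(k) for k = 0…6: 1, 4, 12, 24, 24, 0, 0.
g_2(k) for k = 0…6: 1, 6, 30, 120, 360, 720, 720.
c_6 = Σ_k C(6,k)·g_1(k)·g_2(6−k) = 1·1·720 + 6·4·720 + 15·12·360 + 20·24·120 + 15·24·30 = 720 + 17280 + 64800 + 57600 + 10800 = 151200.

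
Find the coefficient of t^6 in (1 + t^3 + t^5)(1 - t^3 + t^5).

-1

(1 + t^3 + t^5) has coefficients 1,0,0,1,0,1 for degrees 0…5.
(1 - t^3 + t^5) has coefficients 1,0,0,-1,0,1,0 for degrees 0…6.
[t^6] = 1·0 + 1·(-1) + 1·0 = -1.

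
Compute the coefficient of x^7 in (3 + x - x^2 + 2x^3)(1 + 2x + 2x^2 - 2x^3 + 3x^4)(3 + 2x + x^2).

13

(3 + x - x^2 + 2x^3) has coefficients 3,1,-1,2 for degrees 0…3.
(1 + 2x + 2x^2 - 2x^3 + 3x^4) has coefficients 1,2,2,-2,3,0,0,0 for degrees 0…7.
Finally multiplying by (3 + 2x + x^2), the product of all factors after the first has coefficients 3,8,11,0,7,4,3,0 for degrees 0…7.
[x^7] = 3·0 + 1·3 − 1·4 + 2·7 = 13.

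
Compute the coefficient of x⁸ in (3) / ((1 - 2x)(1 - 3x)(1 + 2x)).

34815

Partial fractions give a closed form: a_n = (-3)·2^n + (27/5)·3^n + (3/5)·(-2)^n.
At n = 8: a_8 = 34815.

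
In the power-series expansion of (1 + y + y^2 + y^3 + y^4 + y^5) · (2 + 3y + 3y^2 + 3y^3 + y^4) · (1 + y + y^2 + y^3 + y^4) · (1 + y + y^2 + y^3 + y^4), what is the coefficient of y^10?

206

(1 + y + y^2 + y^3 + y^4 + y^5) has coefficients 1,1,1,1,1,1 for degrees 0…5.
(2 + 3y + 3y^2 + 3y^3 + y^4) has coefficients 2,3,3,3,1,0,0,0,0,0,0 for degrees 0…10.
Multiplying by (1 + y + y^2 + y^3 + y^4) gives running coefficients 2,5,8,11,12,10,7,4,1,0,0 for degrees 0…10.
Finally multiplying by (1 + y + y^2 + y^3 + y^4), the product of all factors after the first has coefficients 2,7,15,26,38,46,48,44,34,22,12 for degrees 0…10.
[y^10] = 1·12 + 1·22 + 1·34 + 1·44 + 1·48 + 1·46 = 206.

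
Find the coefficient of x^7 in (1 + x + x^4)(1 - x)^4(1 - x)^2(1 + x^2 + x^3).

(1 + x + x^4) has coefficients 1,1,0,0,1 for degrees 0…4.
(1 - x)^4 has coefficients 1,-4,6,-4,1,0,0,0 for degrees 0…7.
Multiplying by (1 - x)^2 gives running coefficients 1,-6,15,-20,15,-6,1,0 for degrees 0…7.
Finally multiplying by (1 + x^2 + x^3), the product of all factors after the first has coefficients 1,-6,16,-25,24,-11,-4,9 for degrees 0…7.
[x^7] = 1·9 + 1·(-4) + 1·(-25) = -20.

-20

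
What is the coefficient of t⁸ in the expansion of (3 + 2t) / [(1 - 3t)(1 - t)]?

The denominator gives the recurrence a_n = 4a_(n−1) − 3a_(n−2) for n ≥ 3; the numerator fixes a_0 = 3, a_1 = 14, a_2 = 47.
Iterating: 3, 14, 47, 146, 443, 1334, 4007, 12026, 36083, so a_8 = 36083.

36083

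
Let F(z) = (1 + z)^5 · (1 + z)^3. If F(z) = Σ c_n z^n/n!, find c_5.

The EGF product rule gives c_5 = Σ_{k_1+k_2=5} C(5; k_1,k_2) · ∏ g_i(k_i), where (1+z)^5 gives the falling factorial (5)_k; (1+z)^3 gives the falling factorial (3)_k.
g_1(k) for k = 0…5: 1, 5, 20, 60, 120, 120.
g_2(k) for k = 0…5: 1, 3, 6, 6, 0, 0.
c_5 = Σ_k C(5,k)·g_1(k)·g_2(5−k) = 10·20·6 + 10·60·6 + 5·120·3 + 1·120·1 = 1200 + 3600 + 1800 + 120 = 6720.

6720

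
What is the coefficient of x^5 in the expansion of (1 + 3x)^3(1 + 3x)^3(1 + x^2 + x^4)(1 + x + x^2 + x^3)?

4061

(1 + 3x)^3 has coefficients 1,9,27,27 for degrees 0…3.
(1 + 3x)^3 has coefficients 1,9,27,27,0,0 for degrees 0…5.
Multiplying by (1 + x^2 + x^4) gives running coefficients 1,9,28,36,28,36 for degrees 0…5.
Finally multiplying by (1 + x + x^2 + x^3), the product of all factors after the first has coefficients 1,10,38,74,101,128 for degrees 0…5.
[x^5] = 1·128 + 9·101 + 27·74 + 27·38 = 4061.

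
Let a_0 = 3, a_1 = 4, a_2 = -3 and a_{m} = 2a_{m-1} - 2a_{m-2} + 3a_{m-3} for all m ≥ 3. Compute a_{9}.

91

The ordinary generating function has denominator 1 - 2z + 2z^2 - 3z^3.
Iterating the recurrence: a_0,…,a_{9} = 3, 4, -3, -5, 8, 17, 3, -4, 37, 91.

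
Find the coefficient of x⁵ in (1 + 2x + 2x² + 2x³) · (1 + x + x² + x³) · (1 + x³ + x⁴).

(1 + 2x + 2x² + 2x³) has coefficients 1,2,2,2 for degrees 0…3.
(1 + x + x² + x³) has coefficients 1,1,1,1,0,0 for degrees 0…5.
Finally multiplying by (1 + x³ + x⁴), the product of all factors after the first has coefficients 1,1,1,2,2,2 for degrees 0…5.
[x⁵] = 1·2 + 2·2 + 2·2 + 2·1 = 12.

12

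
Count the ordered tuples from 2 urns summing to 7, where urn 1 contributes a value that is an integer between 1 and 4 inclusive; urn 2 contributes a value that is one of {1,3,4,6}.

The generating function for the choices is (y + y^2 + y^3 + y^4)·(y + y^3 + y^4 + y^6); the count is [y^7].
(y + y^2 + y^3 + y^4) has coefficients 0,1,1,1,1 for degrees 0…4.
(y + y^3 + y^4 + y^6) has coefficients 0,1,0,1,1,0,1,0 for degrees 0…7.
[y^7] = 1·1 + 1·0 + 1·1 + 1·1 = 3.

3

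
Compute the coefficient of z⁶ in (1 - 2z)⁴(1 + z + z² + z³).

(1 - 2z)⁴ has coefficients 1,-8,24,-32,16 for degrees 0…4.
(1 + z + z² + z³) has coefficients 1,1,1,1,0,0,0 for degrees 0…6.
[z⁶] = 1·0 − 8·0 + 24·0 − 32·1 + 16·1 = -16.

-16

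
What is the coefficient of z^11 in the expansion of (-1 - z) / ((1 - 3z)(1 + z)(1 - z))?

Partial fractions give a closed form: a_n = (-3/2)·3^n + (1/2)·1^n.
At n = 11: a_11 = -265720.

-265720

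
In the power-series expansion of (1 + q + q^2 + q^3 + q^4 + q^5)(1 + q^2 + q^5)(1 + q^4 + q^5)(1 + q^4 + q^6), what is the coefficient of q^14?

13

(1 + q + q^2 + q^3 + q^4 + q^5) has coefficients 1,1,1,1,1,1 for degrees 0…5.
(1 + q^2 + q^5) has coefficients 1,0,1,0,0,1,0,0,0,0,0,0,0,0,0 for degrees 0…14.
Multiplying by (1 + q^4 + q^5) gives running coefficients 1,0,1,0,1,2,1,1,0,1,1,0,0,0,0 for degrees 0…14.
Finally multiplying by (1 + q^4 + q^6), the product of all factors after the first has coefficients 1,0,1,0,2,2,3,1,2,3,3,3,1,2,1 for degrees 0…14.
[q^14] = 1·1 + 1·2 + 1·1 + 1·3 + 1·3 + 1·3 = 13.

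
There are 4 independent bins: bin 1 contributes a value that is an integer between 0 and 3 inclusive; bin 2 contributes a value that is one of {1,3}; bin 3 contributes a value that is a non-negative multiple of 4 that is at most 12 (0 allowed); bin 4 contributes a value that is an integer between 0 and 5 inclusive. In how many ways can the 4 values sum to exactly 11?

12

The generating function for the choices is (1 + t + t² + t³)·(t + t³)·(1 + t⁴ + t⁸ + t¹²)·(1 + t + t² + t³ + t⁴ + t⁵); the count is [t¹¹].
(1 + t + t² + t³) has coefficients 1,1,1,1 for degrees 0…3.
(t + t³) has coefficients 0,1,0,1,0,0,0,0,0,0,0,0 for degrees 0…11.
Multiplying by (1 + t⁴ + t⁸ + t¹²) gives running coefficients 0,1,0,1,0,1,0,1,0,1,0,1 for degrees 0…11.
Finally multiplying by (1 + t + t² + t³ + t⁴ + t⁵), the product of all factors after the first has coefficients 0,1,1,2,2,3,3,3,3,3,3,3 for degrees 0…11.
[t¹¹] = 1·3 + 1·3 + 1·3 + 1·3 = 12.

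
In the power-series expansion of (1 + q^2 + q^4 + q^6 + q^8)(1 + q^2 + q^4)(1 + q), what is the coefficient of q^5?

3

(1 + q^2 + q^4 + q^6 + q^8) has coefficients 1,0,1,0,1,0 for degrees 0…5.
(1 + q^2 + q^4) has coefficients 1,0,1,0,1,0 for degrees 0…5.
Finally multiplying by (1 + q), the product of all factors after the first has coefficients 1,1,1,1,1,1 for degrees 0…5.
[q^5] = 1·1 + 1·1 + 1·1 = 3.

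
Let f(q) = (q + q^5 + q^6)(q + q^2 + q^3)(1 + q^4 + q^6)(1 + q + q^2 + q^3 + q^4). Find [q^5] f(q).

(q + q^5 + q^6) has coefficients 0,1,0,0,0,1 for degrees 0…5.
(q + q^2 + q^3) has coefficients 0,1,1,1,0,0 for degrees 0…5.
Multiplying by (1 + q^4 + q^6) gives running coefficients 0,1,1,1,0,1 for degrees 0…5.
Finally multiplying by (1 + q + q^2 + q^3 + q^4), the product of all factors after the first has coefficients 0,1,2,3,3,4 for degrees 0…5.
[q^5] = 1·3 + 1·0 = 3.

3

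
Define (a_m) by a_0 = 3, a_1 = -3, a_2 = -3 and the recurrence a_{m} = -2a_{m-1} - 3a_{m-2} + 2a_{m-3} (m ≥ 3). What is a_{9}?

The ordinary generating function has denominator 1 + 2y + 3y^2 - 2y^3.
Iterating the recurrence: a_0,…,a_{9} = 3, -3, -3, 21, -39, 9, 141, -387, 369, 705.

705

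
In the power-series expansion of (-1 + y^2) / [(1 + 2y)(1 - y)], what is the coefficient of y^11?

The denominator gives the recurrence a_n = −a_(n−1) + 2a_(n−2) for n ≥ 3; the numerator fixes a_0 = -1, a_1 = 1, a_2 = -2.
Iterating: -1, 1, -2, 4, -8, 16, -32, 64, -128, 256, -512, 1024, so a_11 = 1024.

1024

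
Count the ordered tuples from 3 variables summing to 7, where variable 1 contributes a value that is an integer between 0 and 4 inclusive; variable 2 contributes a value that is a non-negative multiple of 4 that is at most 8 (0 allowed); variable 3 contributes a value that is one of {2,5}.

The generating function for the choices is (1 + q + q² + q³ + q⁴)·(1 + q⁴ + q⁸)·(q² + q⁵); the count is [q⁷].
(1 + q + q² + q³ + q⁴) has coefficients 1,1,1,1,1 for degrees 0…4.
(1 + q⁴ + q⁸) has coefficients 1,0,0,0,1,0,0,0 for degrees 0…7.
Finally multiplying by (q² + q⁵), the product of all factors after the first has coefficients 0,0,1,0,0,1,1,0 for degrees 0…7.
[q⁷] = 1·0 + 1·1 + 1·1 + 1·0 + 1·0 = 2.

2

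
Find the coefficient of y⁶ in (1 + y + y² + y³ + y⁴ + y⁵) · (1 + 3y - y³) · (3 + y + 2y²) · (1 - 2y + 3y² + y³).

(1 + y + y² + y³ + y⁴ + y⁵) has coefficients 1,1,1,1,1,1 for degrees 0…5.
(1 + 3y - y³) has coefficients 1,3,0,-1,0,0,0 for degrees 0…6.
Multiplying by (3 + y + 2y²) gives running coefficients 3,10,5,3,-1,-2,0 for degrees 0…6.
Finally multiplying by (1 - 2y + 3y² + y³), the product of all factors after the first has coefficients 3,4,-6,26,18,14,4 for degrees 0…6.
[y⁶] = 1·4 + 1·14 + 1·18 + 1·26 + 1·(-6) + 1·4 = 60.

60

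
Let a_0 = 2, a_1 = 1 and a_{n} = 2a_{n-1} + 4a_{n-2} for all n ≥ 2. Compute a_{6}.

896

The ordinary generating function has denominator 1 - 2t - 4t^2.
Iterating the recurrence: a_0,…,a_{6} = 2, 1, 10, 24, 88, 272, 896.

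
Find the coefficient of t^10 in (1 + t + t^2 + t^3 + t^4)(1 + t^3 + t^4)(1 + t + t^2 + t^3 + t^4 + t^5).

(1 + t + t^2 + t^3 + t^4) has coefficients 1,1,1,1,1 for degrees 0…4.
(1 + t^3 + t^4) has coefficients 1,0,0,1,1,0,0,0,0,0,0 for degrees 0…10.
Finally multiplying by (1 + t + t^2 + t^3 + t^4 + t^5), the product of all factors after the first has coefficients 1,1,1,2,3,3,2,2,2,1,0 for degrees 0…10.
[t^10] = 1·0 + 1·1 + 1·2 + 1·2 + 1·2 = 7.

7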